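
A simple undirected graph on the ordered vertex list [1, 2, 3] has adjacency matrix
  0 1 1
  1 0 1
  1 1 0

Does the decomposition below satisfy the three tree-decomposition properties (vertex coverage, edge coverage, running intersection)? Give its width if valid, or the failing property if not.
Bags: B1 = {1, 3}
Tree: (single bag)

A tree decomposition must satisfy three properties: every vertex lies in some bag; for every edge, both endpoints lie together in some bag; and for every vertex, the bags containing it form a connected subtree. Here vertex 2 appears in no bag, so the decomposition is invalid.

No — vertex 2 appears in no bag.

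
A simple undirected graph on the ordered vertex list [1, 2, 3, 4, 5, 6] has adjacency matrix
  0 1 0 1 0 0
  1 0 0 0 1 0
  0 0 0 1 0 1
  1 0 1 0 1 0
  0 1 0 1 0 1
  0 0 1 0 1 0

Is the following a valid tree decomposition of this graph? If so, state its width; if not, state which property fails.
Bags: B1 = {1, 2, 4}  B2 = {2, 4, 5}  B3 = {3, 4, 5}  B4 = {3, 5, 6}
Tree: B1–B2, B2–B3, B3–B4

Yes; width 2.

Checking the three conditions: (i) the bags cover all of {1, 2, 3, 4, 5, 6}; (ii) for each edge, some bag contains both endpoints; (iii) the bags containing any fixed vertex form a subtree. All hold, so the decomposition is valid with width 3 − 1 = 2.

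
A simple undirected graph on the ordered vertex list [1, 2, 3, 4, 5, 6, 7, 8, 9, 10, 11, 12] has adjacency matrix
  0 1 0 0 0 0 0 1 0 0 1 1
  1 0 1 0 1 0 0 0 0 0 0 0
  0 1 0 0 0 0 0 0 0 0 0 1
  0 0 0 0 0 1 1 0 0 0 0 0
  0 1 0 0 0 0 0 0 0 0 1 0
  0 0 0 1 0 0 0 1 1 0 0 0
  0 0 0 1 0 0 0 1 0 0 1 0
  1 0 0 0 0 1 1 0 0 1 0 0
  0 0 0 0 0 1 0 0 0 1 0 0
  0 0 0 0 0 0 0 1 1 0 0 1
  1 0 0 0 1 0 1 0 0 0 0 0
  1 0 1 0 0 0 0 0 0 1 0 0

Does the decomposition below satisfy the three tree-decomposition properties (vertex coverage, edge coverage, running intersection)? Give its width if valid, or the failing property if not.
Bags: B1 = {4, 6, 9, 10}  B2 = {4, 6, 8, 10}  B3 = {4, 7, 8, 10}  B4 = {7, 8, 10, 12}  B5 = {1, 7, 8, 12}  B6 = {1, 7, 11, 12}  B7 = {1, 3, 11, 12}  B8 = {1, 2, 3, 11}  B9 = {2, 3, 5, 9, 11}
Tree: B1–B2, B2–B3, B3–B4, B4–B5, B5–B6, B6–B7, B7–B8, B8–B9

No — bags containing vertex 9 are not connected in the tree.

A tree decomposition must satisfy three properties: every vertex lies in some bag; for every edge, both endpoints lie together in some bag; and for every vertex, the bags containing it form a connected subtree. Here bags containing vertex 9 are not connected in the tree, so the decomposition is invalid.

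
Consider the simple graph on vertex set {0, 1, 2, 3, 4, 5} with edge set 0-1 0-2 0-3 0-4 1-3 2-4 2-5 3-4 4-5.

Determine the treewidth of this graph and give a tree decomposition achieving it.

Treewidth 2.
One such decomposition:
Bags: B1 = {0, 1, 3}  B2 = {0, 3, 4}  B3 = {0, 2, 4}  B4 = {2, 4, 5}
Tree: B1–B2, B2–B3, B3–B4

The largest bag has 3 vertices, giving width 2; this decomposition certifies tw(G) ≤ 2. For the lower bound, the 3 vertices {0, 2, 4} are pairwise adjacent, and any tree decomposition puts a clique entirely inside one bag — forcing width ≥ 2. The upper and lower bounds meet at 2, so that is the treewidth.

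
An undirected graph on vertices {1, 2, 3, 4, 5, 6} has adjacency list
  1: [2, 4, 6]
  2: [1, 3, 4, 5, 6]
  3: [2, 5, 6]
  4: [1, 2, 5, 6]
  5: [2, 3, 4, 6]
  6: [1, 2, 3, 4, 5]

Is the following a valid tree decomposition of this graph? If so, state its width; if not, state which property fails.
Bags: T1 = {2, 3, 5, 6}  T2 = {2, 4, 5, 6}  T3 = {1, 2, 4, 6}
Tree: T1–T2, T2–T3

Yes; width 3.

Checking the three conditions: (i) the bags cover all of {1, 2, 3, 4, 5, 6}; (ii) for each edge, some bag contains both endpoints; (iii) the bags containing any fixed vertex form a subtree. All hold, so the decomposition is valid with width 4 − 1 = 3.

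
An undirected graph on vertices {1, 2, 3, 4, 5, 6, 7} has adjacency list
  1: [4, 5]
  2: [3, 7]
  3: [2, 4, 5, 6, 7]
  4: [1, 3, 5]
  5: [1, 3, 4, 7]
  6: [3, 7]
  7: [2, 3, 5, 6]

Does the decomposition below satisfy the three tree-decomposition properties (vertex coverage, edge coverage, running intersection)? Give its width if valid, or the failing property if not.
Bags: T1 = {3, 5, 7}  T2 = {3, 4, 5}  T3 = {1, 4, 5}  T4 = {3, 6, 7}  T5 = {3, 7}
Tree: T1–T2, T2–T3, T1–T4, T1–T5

No — vertex 2 appears in no bag.

A tree decomposition must satisfy three properties: every vertex lies in some bag; for every edge, both endpoints lie together in some bag; and for every vertex, the bags containing it form a connected subtree. Here vertex 2 appears in no bag, so the decomposition is invalid.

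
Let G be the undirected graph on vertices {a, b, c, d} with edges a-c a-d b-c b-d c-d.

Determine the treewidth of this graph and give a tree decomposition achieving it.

Treewidth 2.
Bags: B1 = {b, c, d}  B2 = {a, c, d}
Tree: B1–B2

The largest bag has 3 vertices, giving width 2; this decomposition certifies tw(G) ≤ 2. On the other hand G contains the 3-clique {a, c, d}. A clique must lie in a single bag of any decomposition, so no decomposition can have width below 2. The upper and lower bounds meet at 2, so that is the treewidth.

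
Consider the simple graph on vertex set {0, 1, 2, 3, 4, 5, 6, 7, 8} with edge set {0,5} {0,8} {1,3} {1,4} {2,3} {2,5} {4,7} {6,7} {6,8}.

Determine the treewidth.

2

A width-2 tree decomposition is:
Bags: B1 = {1, 3, 4}  B2 = {2, 3, 4}  B3 = {2, 4, 5}  B4 = {0, 4, 5}  B5 = {0, 4, 8}  B6 = {4, 6, 8}  B7 = {4, 6, 7}
Tree: B1–B2, B2–B3, B3–B4, B4–B5, B5–B6, B6–B7
Every bag has size at most 3, so the width is 3 − 1 = 2 and tw(G) ≤ 2. The edges 4–1–3–2–5–0–8–6–7–4 form a cycle, so G is not a tree and its treewidth is at least 2. Combining the bounds, tw(G) = 2.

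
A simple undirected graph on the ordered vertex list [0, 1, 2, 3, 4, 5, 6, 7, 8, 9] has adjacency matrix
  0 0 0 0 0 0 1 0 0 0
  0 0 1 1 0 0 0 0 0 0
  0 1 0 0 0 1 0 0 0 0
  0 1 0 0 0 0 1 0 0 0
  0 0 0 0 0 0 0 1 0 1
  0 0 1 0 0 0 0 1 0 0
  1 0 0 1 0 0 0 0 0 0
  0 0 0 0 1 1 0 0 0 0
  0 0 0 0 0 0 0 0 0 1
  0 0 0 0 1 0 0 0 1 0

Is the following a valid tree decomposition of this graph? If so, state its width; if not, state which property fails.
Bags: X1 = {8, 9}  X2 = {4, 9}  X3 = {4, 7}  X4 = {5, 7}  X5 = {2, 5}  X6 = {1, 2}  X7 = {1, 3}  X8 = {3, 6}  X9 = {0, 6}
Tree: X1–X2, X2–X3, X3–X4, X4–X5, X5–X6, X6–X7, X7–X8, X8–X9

Yes; width 1.

Every vertex of G appears in some bag (union = {0, 1, 2, 3, 4, 5, 6, 7, 8, 9}); every edge is covered by a bag; and for each vertex v the set of bags containing v is connected in the bag tree. The decomposition is therefore valid. The largest bag has 2 vertices, so the width is 1.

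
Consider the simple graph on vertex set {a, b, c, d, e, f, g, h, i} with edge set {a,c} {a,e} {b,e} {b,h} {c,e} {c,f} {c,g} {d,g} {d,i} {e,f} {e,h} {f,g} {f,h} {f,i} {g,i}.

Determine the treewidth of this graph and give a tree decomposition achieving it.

Every bag has size at most 3, so the width is 3 − 1 = 2 and tw(G) ≤ 2. For the lower bound, the 3 vertices {d, g, i} are pairwise adjacent, and any tree decomposition puts a clique entirely inside one bag — forcing width ≥ 2. Hence tw(G) = 2 exactly.

Treewidth 2.
Bags: B1 = {c, f, g}  B2 = {c, e, f}  B3 = {f, g, i}  B4 = {e, f, h}  B5 = {d, g, i}  B6 = {b, e, h}  B7 = {a, c, e}
Tree: B1–B2, B1–B3, B2–B4, B3–B5, B4–B6, B2–B7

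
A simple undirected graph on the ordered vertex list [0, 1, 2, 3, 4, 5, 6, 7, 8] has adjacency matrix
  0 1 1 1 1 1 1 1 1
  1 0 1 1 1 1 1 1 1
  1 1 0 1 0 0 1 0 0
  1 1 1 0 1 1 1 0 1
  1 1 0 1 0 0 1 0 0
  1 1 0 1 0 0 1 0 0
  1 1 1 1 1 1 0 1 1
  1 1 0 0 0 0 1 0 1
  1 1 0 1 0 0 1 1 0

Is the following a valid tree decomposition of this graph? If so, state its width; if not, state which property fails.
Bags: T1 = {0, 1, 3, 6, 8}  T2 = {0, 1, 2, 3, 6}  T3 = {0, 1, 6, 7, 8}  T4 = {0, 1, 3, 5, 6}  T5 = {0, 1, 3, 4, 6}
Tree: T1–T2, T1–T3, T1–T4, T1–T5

Vertex coverage: the bags together contain {0, 1, 2, 3, 4, 5, 6, 7, 8}, the full vertex set. Edge coverage: each edge of G has both endpoints in at least one bag. Running intersection: for every vertex, the bags containing it form a connected subtree. All three properties hold, so this is a valid tree decomposition of width max|bag| − 1 = 4, and hence tw(G) ≤ 4.

Yes; width 4.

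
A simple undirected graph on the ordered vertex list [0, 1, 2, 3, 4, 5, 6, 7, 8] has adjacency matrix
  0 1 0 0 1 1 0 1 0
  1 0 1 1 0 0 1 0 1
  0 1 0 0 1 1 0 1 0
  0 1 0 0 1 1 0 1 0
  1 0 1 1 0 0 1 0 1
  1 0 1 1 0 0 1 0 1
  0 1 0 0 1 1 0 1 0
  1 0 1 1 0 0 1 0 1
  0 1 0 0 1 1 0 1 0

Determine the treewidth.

4

A width-4 tree decomposition is:
Bags: B1 = {1, 2, 4, 5, 7}  B2 = {0, 1, 4, 5, 7}  B3 = {1, 3, 4, 5, 7}  B4 = {1, 4, 5, 6, 7}  B5 = {1, 4, 5, 7, 8}
Tree: B1–B2, B2–B3, B3–B4, B4–B5
Each bag holds 5 vertices, so the decomposition has width 4, which upper-bounds the treewidth. For the lower bound: the 5 vertex sets {2,5}, {0,4}, {3,7}, {1}, {6} are disjoint, each induces a connected subgraph, and every pair is joined by at least one edge of G. Contracting each set to a single vertex therefore yields K_{5} as a minor, and since treewidth is minor-monotone, tw(G) ≥ tw(K_{5}) = 4. Combining the bounds, tw(G) = 4.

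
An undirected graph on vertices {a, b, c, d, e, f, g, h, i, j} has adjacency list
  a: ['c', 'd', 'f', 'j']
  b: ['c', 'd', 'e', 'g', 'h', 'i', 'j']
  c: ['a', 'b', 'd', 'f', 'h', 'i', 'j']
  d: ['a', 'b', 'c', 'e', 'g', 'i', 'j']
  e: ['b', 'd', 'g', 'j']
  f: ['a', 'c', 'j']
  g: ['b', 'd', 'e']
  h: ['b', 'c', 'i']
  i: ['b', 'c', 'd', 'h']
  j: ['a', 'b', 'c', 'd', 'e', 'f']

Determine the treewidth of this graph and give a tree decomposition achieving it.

Treewidth 3.
One optimal decomposition is:
Bags: B1 = {b, c, d, i}  B2 = {b, c, d, j}  B3 = {a, c, d, j}  B4 = {b, d, e, j}  B5 = {b, d, e, g}  B6 = {a, c, f, j}  B7 = {b, c, h, i}
Tree: B1–B2, B2–B3, B2–B4, B4–B5, B3–B6, B1–B7

Each bag holds 4 vertices, so the decomposition has width 3, which upper-bounds the treewidth. Conversely, {a, c, d, j} is a clique of size 4, and the vertices of any clique must share a bag in every tree decomposition; so some bag has ≥ 4 vertices and tw(G) ≥ 3. Therefore the treewidth is 3.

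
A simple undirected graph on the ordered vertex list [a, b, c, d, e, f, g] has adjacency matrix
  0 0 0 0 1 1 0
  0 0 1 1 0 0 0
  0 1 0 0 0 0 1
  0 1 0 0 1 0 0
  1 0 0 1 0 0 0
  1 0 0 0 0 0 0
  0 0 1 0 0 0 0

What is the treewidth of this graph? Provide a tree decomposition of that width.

Treewidth 1.
One such decomposition:
Bags: B1 = {a, f}  B2 = {a, e}  B3 = {d, e}  B4 = {b, d}  B5 = {b, c}  B6 = {c, g}
Tree: B1–B2, B2–B3, B3–B4, B4–B5, B5–B6

The largest bag has 2 vertices, giving width 1; this decomposition certifies tw(G) ≤ 1. Since G has at least one edge (e.g. f–a), it is not an edgeless graph, so tw(G) ≥ 1. Hence tw(G) = 1 exactly.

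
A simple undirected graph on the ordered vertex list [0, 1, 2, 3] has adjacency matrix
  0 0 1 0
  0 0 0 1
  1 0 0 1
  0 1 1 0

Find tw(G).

A width-1 tree decomposition is:
Bags: B1 = {2, 3}  B2 = {0, 2}  B3 = {1, 3}
Tree: B1–B2, B1–B3
Each bag holds 2 vertices, so the decomposition has width 1, which upper-bounds the treewidth. Since G has at least one edge (e.g. 3–2), it is not an edgeless graph, so tw(G) ≥ 1. Therefore the treewidth is 1.

1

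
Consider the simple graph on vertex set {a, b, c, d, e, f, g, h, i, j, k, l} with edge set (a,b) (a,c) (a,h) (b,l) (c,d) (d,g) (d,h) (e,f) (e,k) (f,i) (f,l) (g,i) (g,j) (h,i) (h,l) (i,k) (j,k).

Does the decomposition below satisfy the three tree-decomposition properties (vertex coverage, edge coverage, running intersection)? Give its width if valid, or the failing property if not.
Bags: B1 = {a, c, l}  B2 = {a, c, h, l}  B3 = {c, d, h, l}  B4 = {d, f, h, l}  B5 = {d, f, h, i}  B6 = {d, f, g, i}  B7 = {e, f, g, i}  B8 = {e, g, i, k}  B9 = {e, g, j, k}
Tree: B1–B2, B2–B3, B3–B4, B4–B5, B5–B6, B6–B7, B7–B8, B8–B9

No — vertex b appears in no bag.

A tree decomposition must satisfy three properties: every vertex lies in some bag; for every edge, both endpoints lie together in some bag; and for every vertex, the bags containing it form a connected subtree. Here vertex b appears in no bag, so the decomposition is invalid.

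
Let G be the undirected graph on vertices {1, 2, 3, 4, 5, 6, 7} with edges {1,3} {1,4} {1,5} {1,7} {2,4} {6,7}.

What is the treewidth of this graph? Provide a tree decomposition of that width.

Treewidth 1.
Bags: B1 = {6, 7}  B2 = {1, 7}  B3 = {1, 4}  B4 = {1, 5}  B5 = {1, 3}  B6 = {2, 4}
Tree: B1–B2, B2–B3, B3–B4, B2–B5, B3–B6

Each bag holds 2 vertices, so the decomposition has width 1, which upper-bounds the treewidth. Any graph with an edge has treewidth ≥ 1, and G has the edge 7–6. Therefore the treewidth is 1.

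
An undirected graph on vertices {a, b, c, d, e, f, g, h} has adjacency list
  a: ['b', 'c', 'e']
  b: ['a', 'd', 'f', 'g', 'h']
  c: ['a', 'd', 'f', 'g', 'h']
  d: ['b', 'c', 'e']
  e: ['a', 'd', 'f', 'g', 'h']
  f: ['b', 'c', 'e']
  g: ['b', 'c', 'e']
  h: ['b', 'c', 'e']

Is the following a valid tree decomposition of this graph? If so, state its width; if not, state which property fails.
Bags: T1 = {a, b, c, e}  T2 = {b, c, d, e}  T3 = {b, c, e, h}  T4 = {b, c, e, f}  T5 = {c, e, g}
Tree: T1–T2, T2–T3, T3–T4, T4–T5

A tree decomposition must satisfy three properties: every vertex lies in some bag; for every edge, both endpoints lie together in some bag; and for every vertex, the bags containing it form a connected subtree. Here edge (b,g) lies in no bag, so the decomposition is invalid.

No — edge (b,g) lies in no bag.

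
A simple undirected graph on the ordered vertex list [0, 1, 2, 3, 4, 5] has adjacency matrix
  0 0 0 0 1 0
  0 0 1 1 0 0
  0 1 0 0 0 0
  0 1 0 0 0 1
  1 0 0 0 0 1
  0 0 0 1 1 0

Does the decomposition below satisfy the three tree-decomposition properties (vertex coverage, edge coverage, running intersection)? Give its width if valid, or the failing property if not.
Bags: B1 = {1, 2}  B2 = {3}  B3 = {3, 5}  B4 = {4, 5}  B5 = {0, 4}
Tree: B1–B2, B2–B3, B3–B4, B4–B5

A tree decomposition must satisfy three properties: every vertex lies in some bag; for every edge, both endpoints lie together in some bag; and for every vertex, the bags containing it form a connected subtree. Here edge (1,3) lies in no bag, so the decomposition is invalid.

No — edge (1,3) lies in no bag.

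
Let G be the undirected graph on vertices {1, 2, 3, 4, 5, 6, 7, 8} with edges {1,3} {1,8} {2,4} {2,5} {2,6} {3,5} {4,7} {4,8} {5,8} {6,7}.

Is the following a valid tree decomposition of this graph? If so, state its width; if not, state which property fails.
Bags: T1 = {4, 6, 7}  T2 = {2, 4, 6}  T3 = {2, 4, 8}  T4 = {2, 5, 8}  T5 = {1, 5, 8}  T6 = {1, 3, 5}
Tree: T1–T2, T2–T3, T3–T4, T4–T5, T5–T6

Yes; width 2.

Checking the three conditions: (i) the bags cover all of {1, 2, 3, 4, 5, 6, 7, 8}; (ii) for each edge, some bag contains both endpoints; (iii) the bags containing any fixed vertex form a subtree. All hold, so the decomposition is valid with width 3 − 1 = 2.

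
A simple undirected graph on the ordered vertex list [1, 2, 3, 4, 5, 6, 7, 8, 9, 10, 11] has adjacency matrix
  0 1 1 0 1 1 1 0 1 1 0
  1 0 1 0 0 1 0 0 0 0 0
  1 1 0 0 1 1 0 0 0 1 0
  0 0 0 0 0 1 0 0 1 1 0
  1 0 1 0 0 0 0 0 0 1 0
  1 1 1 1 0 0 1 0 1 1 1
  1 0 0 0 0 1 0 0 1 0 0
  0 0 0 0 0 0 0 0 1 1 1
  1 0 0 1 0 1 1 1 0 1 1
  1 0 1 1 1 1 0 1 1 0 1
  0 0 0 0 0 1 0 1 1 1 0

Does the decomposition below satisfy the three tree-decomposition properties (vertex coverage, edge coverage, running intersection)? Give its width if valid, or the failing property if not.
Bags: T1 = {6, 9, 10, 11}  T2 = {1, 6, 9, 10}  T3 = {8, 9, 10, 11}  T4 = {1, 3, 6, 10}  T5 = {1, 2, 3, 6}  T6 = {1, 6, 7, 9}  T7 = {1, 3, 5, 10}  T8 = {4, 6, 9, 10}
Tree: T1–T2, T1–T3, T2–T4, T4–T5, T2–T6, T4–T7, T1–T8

Every vertex of G appears in some bag (union = {1, 2, 3, 4, 5, 6, 7, 8, 9, 10, 11}); every edge is covered by a bag; and for each vertex v the set of bags containing v is connected in the bag tree. The decomposition is therefore valid. The largest bag has 4 vertices, so the width is 3.

Yes; width 3.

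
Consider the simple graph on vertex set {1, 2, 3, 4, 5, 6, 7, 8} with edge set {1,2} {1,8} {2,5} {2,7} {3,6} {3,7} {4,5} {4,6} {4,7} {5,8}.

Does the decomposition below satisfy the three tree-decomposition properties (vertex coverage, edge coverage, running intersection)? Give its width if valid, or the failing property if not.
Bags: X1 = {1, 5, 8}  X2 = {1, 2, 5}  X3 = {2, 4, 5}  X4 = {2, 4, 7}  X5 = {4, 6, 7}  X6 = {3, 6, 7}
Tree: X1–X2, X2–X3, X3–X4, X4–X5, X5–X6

Checking the three conditions: (i) the bags cover all of {1, 2, 3, 4, 5, 6, 7, 8}; (ii) for each edge, some bag contains both endpoints; (iii) the bags containing any fixed vertex form a subtree. All hold, so the decomposition is valid with width 3 − 1 = 2.

Yes; width 2.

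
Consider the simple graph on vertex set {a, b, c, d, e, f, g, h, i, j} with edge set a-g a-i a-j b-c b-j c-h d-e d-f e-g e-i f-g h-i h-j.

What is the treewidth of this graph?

A width-2 tree decomposition is:
Bags: B1 = {b, c, j}  B2 = {c, h, j}  B3 = {a, h, j}  B4 = {a, h, i}  B5 = {a, g, i}  B6 = {e, g, i}  B7 = {e, f, g}  B8 = {d, e, f}
Tree: B1–B2, B2–B3, B3–B4, B4–B5, B5–B6, B6–B7, B7–B8
The largest bag has 3 vertices, giving width 2; this decomposition certifies tw(G) ≤ 2. For the lower bound, G contains the cycle b–c–h–j–b, so G is not a forest; only forests have treewidth ≤ 1, hence tw(G) ≥ 2. Therefore the treewidth is 2.

2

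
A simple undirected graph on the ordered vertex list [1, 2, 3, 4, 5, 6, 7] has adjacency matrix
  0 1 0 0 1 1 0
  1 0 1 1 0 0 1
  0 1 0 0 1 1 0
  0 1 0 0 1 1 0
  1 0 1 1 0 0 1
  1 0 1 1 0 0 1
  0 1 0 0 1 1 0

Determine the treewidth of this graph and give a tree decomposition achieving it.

Treewidth 3.
One such decomposition:
Bags: B1 = {2, 5, 6, 7}  B2 = {2, 4, 5, 6}  B3 = {2, 3, 5, 6}  B4 = {1, 2, 5, 6}
Tree: B1–B2, B2–B3, B3–B4

Each bag holds 4 vertices, so the decomposition has width 3, which upper-bounds the treewidth. For the lower bound: the 4 vertex sets {2,7}, {4,6}, {5}, {3} are disjoint, each induces a connected subgraph, and every pair is joined by at least one edge of G. Contracting each set to a single vertex therefore yields K_{4} as a minor, and since treewidth is minor-monotone, tw(G) ≥ tw(K_{4}) = 3. The upper and lower bounds meet at 3, so that is the treewidth.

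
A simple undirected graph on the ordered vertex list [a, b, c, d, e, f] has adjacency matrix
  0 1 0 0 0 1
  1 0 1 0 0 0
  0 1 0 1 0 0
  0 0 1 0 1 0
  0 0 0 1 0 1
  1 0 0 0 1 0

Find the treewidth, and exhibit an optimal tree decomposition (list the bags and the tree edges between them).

Treewidth 2.
Bags: B1 = {c, d, e}  B2 = {b, c, e}  B3 = {a, b, e}  B4 = {a, e, f}
Tree: B1–B2, B2–B3, B3–B4

The largest bag has 3 vertices, giving width 2; this decomposition certifies tw(G) ≤ 2. For the lower bound, G contains the cycle e–d–c–b–a–f–e, so G is not a forest; only forests have treewidth ≤ 1, hence tw(G) ≥ 2. Combining the bounds, tw(G) = 2.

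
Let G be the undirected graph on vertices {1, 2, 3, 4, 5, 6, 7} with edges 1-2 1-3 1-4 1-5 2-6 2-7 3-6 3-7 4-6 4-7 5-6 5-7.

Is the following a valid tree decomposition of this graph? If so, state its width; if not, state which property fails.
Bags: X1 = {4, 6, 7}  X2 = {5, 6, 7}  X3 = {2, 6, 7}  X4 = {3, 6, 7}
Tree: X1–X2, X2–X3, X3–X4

A tree decomposition must satisfy three properties: every vertex lies in some bag; for every edge, both endpoints lie together in some bag; and for every vertex, the bags containing it form a connected subtree. Here vertex 1 appears in no bag, so the decomposition is invalid.

No — vertex 1 appears in no bag.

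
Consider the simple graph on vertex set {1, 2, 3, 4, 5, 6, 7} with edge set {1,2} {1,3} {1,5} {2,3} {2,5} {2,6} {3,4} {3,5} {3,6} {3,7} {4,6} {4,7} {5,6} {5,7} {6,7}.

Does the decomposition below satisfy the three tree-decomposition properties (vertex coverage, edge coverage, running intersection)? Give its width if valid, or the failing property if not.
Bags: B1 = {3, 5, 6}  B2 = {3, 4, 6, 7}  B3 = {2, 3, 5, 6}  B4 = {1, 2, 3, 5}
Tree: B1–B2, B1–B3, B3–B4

A tree decomposition must satisfy three properties: every vertex lies in some bag; for every edge, both endpoints lie together in some bag; and for every vertex, the bags containing it form a connected subtree. Here edge (7,5) lies in no bag, so the decomposition is invalid.

No — edge (7,5) lies in no bag.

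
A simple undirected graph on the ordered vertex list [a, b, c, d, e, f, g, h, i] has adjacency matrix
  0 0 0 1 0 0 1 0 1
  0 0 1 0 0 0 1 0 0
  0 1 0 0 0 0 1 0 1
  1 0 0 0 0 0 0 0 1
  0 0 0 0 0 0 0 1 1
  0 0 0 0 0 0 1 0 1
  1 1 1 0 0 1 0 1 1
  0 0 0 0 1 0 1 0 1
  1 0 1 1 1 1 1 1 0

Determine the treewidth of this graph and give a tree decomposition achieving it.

Treewidth 2.
Bags: B1 = {f, g, i}  B2 = {a, g, i}  B3 = {g, h, i}  B4 = {e, h, i}  B5 = {c, g, i}  B6 = {a, d, i}  B7 = {b, c, g}
Tree: B1–B2, B1–B3, B3–B4, B1–B5, B2–B6, B5–B7

Every bag has size at most 3, so the width is 3 − 1 = 2 and tw(G) ≤ 2. For the lower bound, the 3 vertices {b, c, g} are pairwise adjacent, and any tree decomposition puts a clique entirely inside one bag — forcing width ≥ 2. Therefore the treewidth is 2.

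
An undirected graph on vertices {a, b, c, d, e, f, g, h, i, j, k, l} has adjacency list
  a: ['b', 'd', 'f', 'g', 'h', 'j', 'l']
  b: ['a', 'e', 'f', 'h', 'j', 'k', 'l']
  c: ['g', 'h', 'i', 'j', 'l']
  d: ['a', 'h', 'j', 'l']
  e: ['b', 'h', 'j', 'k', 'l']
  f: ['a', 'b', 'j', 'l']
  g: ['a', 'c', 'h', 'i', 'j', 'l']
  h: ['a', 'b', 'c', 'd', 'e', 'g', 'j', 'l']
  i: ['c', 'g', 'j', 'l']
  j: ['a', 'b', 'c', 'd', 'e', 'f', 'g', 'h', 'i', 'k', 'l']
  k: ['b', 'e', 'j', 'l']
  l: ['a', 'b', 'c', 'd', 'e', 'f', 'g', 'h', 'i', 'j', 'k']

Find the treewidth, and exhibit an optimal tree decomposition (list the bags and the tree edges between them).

The largest bag has 5 vertices, giving width 4; this decomposition certifies tw(G) ≤ 4. On the other hand G contains the 5-clique {b, e, h, j, l}. A clique must lie in a single bag of any decomposition, so no decomposition can have width below 4. Hence tw(G) = 4 exactly.

Treewidth 4.
One optimal decomposition is:
Bags: B1 = {a, b, h, j, l}  B2 = {a, g, h, j, l}  B3 = {c, g, h, j, l}  B4 = {a, b, f, j, l}  B5 = {c, g, i, j, l}  B6 = {b, e, h, j, l}  B7 = {a, d, h, j, l}  B8 = {b, e, j, k, l}
Tree: B1–B2, B2–B3, B1–B4, B3–B5, B1–B6, B2–B7, B6–B8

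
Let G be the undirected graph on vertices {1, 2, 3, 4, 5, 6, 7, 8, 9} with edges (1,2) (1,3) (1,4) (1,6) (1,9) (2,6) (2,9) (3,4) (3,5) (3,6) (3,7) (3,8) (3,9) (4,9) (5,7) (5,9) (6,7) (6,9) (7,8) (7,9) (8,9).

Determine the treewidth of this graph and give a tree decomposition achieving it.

Treewidth 3.
One such decomposition:
Bags: B1 = {3, 5, 7, 9}  B2 = {3, 6, 7, 9}  B3 = {1, 3, 6, 9}  B4 = {1, 2, 6, 9}  B5 = {3, 7, 8, 9}  B6 = {1, 3, 4, 9}
Tree: B1–B2, B2–B3, B3–B4, B2–B5, B3–B6

Each bag holds 4 vertices, so the decomposition has width 3, which upper-bounds the treewidth. For the lower bound, the 4 vertices {1, 2, 6, 9} are pairwise adjacent, and any tree decomposition puts a clique entirely inside one bag — forcing width ≥ 3. Therefore the treewidth is 3.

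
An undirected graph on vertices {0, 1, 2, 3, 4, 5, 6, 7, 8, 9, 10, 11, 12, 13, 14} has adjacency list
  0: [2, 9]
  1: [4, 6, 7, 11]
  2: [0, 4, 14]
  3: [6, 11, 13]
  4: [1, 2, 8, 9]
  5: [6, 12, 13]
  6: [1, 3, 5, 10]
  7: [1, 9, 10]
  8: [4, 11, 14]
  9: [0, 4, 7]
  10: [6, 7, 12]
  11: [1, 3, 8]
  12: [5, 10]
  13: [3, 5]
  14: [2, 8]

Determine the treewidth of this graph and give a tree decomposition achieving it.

The largest bag has 4 vertices, giving width 3; this decomposition certifies tw(G) ≤ 3. For the lower bound: the 4 vertex sets {0,2,14}, {8}, {4}, {1,7,9,11} are disjoint, each induces a connected subgraph, and every pair is joined by at least one edge of G. Contracting each set to a single vertex therefore yields K_{4} as a minor, and since treewidth is minor-monotone, tw(G) ≥ tw(K_{4}) = 3. Therefore the treewidth is 3.

Treewidth 3.
One such decomposition:
Bags: B1 = {0, 2, 8, 14}  B2 = {0, 2, 4, 8}  B3 = {0, 4, 8, 9}  B4 = {4, 8, 9, 11}  B5 = {1, 4, 9, 11}  B6 = {1, 7, 9, 11}  B7 = {1, 3, 7, 11}  B8 = {1, 3, 6, 7}  B9 = {3, 6, 7, 10}  B10 = {3, 6, 10, 13}  B11 = {5, 6, 10, 13}  B12 = {5, 10, 12, 13}
Tree: B1–B2, B2–B3, B3–B4, B4–B5, B5–B6, B6–B7, B7–B8, B8–B9, B9–B10, B10–B11, B11–B12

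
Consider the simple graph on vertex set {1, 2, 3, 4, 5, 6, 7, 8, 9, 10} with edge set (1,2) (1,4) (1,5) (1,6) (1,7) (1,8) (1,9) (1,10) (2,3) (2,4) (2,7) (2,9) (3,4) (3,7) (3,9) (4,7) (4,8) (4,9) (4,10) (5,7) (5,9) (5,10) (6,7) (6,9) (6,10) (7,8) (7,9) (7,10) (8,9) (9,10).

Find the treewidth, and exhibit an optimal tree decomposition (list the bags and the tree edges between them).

Each bag holds 5 vertices, so the decomposition has width 4, which upper-bounds the treewidth. On the other hand G contains the 5-clique {1, 4, 7, 8, 9}. A clique must lie in a single bag of any decomposition, so no decomposition can have width below 4. The upper and lower bounds meet at 4, so that is the treewidth.

Treewidth 4.
Bags: B1 = {1, 4, 7, 8, 9}  B2 = {1, 4, 7, 9, 10}  B3 = {1, 2, 4, 7, 9}  B4 = {2, 3, 4, 7, 9}  B5 = {1, 6, 7, 9, 10}  B6 = {1, 5, 7, 9, 10}
Tree: B1–B2, B1–B3, B3–B4, B2–B5, B2–B6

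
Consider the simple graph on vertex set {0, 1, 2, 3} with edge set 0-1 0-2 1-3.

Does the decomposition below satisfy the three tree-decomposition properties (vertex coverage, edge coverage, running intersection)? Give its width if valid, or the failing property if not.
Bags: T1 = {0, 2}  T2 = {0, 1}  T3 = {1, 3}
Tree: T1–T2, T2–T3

Yes; width 1.

Vertex coverage: the bags together contain {0, 1, 2, 3}, the full vertex set. Edge coverage: each edge of G has both endpoints in at least one bag. Running intersection: for every vertex, the bags containing it form a connected subtree. All three properties hold, so this is a valid tree decomposition of width max|bag| − 1 = 1, and hence tw(G) ≤ 1.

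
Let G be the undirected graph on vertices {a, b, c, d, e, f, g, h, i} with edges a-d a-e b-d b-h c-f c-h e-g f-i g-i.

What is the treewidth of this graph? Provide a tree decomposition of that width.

Every bag has size at most 3, so the width is 3 − 1 = 2 and tw(G) ≤ 2. The edges g–i–f–c–h–b–d–a–e–g form a cycle, so G is not a tree and its treewidth is at least 2. Therefore the treewidth is 2.

Treewidth 2.
One such decomposition:
Bags: B1 = {f, g, i}  B2 = {c, f, g}  B3 = {c, g, h}  B4 = {b, g, h}  B5 = {b, d, g}  B6 = {a, d, g}  B7 = {a, e, g}
Tree: B1–B2, B2–B3, B3–B4, B4–B5, B5–B6, B6–B7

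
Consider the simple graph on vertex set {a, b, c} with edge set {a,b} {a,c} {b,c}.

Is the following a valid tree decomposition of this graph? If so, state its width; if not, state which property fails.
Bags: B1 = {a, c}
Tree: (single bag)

A tree decomposition must satisfy three properties: every vertex lies in some bag; for every edge, both endpoints lie together in some bag; and for every vertex, the bags containing it form a connected subtree. Here vertex b appears in no bag, so the decomposition is invalid.

No — vertex b appears in no bag.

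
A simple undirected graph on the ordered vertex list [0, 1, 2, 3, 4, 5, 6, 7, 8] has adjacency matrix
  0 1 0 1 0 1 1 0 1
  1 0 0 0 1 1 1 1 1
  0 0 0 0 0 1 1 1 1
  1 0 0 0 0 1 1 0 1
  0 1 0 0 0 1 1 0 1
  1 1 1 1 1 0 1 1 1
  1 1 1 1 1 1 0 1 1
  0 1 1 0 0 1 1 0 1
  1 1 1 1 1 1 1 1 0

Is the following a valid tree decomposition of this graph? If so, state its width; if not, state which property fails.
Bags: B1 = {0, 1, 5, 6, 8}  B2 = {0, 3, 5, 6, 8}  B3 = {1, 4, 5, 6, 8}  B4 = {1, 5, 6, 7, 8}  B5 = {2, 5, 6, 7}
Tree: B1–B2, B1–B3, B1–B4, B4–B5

A tree decomposition must satisfy three properties: every vertex lies in some bag; for every edge, both endpoints lie together in some bag; and for every vertex, the bags containing it form a connected subtree. Here edge (8,2) lies in no bag, so the decomposition is invalid.

No — edge (8,2) lies in no bag.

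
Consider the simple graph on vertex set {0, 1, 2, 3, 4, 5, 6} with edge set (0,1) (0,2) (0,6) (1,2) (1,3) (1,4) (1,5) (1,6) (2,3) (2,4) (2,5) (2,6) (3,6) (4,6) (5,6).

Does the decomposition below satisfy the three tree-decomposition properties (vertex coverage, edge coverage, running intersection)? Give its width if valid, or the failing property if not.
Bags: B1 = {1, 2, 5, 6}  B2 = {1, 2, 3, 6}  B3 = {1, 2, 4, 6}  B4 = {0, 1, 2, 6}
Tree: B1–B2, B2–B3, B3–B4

Checking the three conditions: (i) the bags cover all of {0, 1, 2, 3, 4, 5, 6}; (ii) for each edge, some bag contains both endpoints; (iii) the bags containing any fixed vertex form a subtree. All hold, so the decomposition is valid with width 4 − 1 = 3.

Yes; width 3.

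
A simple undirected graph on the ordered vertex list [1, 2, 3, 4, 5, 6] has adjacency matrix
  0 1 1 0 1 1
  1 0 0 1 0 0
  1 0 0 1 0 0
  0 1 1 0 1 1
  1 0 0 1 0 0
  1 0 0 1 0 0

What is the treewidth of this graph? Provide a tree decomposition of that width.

Treewidth 2.
One optimal decomposition is:
Bags: B1 = {1, 4, 5}  B2 = {1, 4, 6}  B3 = {1, 3, 4}  B4 = {1, 2, 4}
Tree: B1–B2, B2–B3, B3–B4

The largest bag has 3 vertices, giving width 2; this decomposition certifies tw(G) ≤ 2. For the lower bound, G contains the cycle 4–5–1–6–4, so G is not a forest; only forests have treewidth ≤ 1, hence tw(G) ≥ 2. The upper and lower bounds meet at 2, so that is the treewidth.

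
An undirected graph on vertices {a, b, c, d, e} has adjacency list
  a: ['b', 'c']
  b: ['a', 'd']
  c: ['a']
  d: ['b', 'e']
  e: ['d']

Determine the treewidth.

A width-1 tree decomposition is:
Bags: B1 = {b, d}  B2 = {d, e}  B3 = {a, b}  B4 = {a, c}
Tree: B1–B2, B1–B3, B3–B4
The largest bag has 2 vertices, giving width 1; this decomposition certifies tw(G) ≤ 1. G has an edge, so its treewidth is at least 1. Combining the bounds, tw(G) = 1.

1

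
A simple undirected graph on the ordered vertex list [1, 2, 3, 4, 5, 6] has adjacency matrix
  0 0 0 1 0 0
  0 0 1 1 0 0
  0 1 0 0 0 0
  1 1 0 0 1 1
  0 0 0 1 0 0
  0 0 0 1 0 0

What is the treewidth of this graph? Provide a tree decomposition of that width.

The largest bag has 2 vertices, giving width 1; this decomposition certifies tw(G) ≤ 1. G has an edge, so its treewidth is at least 1. The upper and lower bounds meet at 1, so that is the treewidth.

Treewidth 1.
Bags: B1 = {2, 4}  B2 = {1, 4}  B3 = {4, 5}  B4 = {2, 3}  B5 = {4, 6}
Tree: B1–B2, B1–B3, B1–B4, B2–B5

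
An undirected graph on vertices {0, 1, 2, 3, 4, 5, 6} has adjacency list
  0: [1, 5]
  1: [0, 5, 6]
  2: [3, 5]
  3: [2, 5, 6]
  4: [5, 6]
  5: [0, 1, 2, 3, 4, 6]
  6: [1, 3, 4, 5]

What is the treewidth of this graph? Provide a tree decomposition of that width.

Treewidth 2.
One optimal decomposition is:
Bags: B1 = {2, 3, 5}  B2 = {3, 5, 6}  B3 = {4, 5, 6}  B4 = {1, 5, 6}  B5 = {0, 1, 5}
Tree: B1–B2, B2–B3, B2–B4, B4–B5

Every bag has size at most 3, so the width is 3 − 1 = 2 and tw(G) ≤ 2. On the other hand G contains the 3-clique {0, 1, 5}. A clique must lie in a single bag of any decomposition, so no decomposition can have width below 2. Hence tw(G) = 2 exactly.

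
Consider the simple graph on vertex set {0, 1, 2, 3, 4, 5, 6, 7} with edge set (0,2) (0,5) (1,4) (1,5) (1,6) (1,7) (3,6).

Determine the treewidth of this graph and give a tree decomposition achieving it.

Treewidth 1.
One optimal decomposition is:
Bags: B1 = {1, 5}  B2 = {0, 5}  B3 = {1, 6}  B4 = {3, 6}  B5 = {1, 7}  B6 = {0, 2}  B7 = {1, 4}
Tree: B1–B2, B1–B3, B3–B4, B3–B5, B2–B6, B5–B7

Every bag has size at most 2, so the width is 2 − 1 = 1 and tw(G) ≤ 1. G has an edge, so its treewidth is at least 1. Hence tw(G) = 1 exactly.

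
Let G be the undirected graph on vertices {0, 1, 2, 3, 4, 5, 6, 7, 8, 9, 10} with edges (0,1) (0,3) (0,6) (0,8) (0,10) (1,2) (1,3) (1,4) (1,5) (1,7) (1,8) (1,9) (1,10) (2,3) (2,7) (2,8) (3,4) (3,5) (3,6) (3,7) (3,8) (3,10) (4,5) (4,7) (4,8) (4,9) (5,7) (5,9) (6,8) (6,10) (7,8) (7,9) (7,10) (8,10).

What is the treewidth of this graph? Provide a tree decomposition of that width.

Treewidth 4.
One such decomposition:
Bags: B1 = {0, 3, 6, 8, 10}  B2 = {0, 1, 3, 8, 10}  B3 = {1, 3, 7, 8, 10}  B4 = {1, 3, 4, 7, 8}  B5 = {1, 2, 3, 7, 8}  B6 = {1, 3, 4, 5, 7}  B7 = {1, 4, 5, 7, 9}
Tree: B1–B2, B2–B3, B3–B4, B3–B5, B4–B6, B6–B7

Every bag has size at most 5, so the width is 5 − 1 = 4 and tw(G) ≤ 4. For the lower bound, the 5 vertices {1, 4, 5, 7, 9} are pairwise adjacent, and any tree decomposition puts a clique entirely inside one bag — forcing width ≥ 4. Hence tw(G) = 4 exactly.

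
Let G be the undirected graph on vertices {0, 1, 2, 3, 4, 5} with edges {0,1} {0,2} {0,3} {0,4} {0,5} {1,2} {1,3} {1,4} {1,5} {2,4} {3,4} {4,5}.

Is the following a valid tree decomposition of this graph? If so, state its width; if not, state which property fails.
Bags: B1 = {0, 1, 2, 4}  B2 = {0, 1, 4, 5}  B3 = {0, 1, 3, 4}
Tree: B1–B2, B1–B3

Vertex coverage: the bags together contain {0, 1, 2, 3, 4, 5}, the full vertex set. Edge coverage: each edge of G has both endpoints in at least one bag. Running intersection: for every vertex, the bags containing it form a connected subtree. All three properties hold, so this is a valid tree decomposition of width max|bag| − 1 = 3, and hence tw(G) ≤ 3.

Yes; width 3.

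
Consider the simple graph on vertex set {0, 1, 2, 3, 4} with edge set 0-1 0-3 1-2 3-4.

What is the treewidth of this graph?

A width-1 tree decomposition is:
Bags: B1 = {1, 2}  B2 = {0, 1}  B3 = {0, 3}  B4 = {3, 4}
Tree: B1–B2, B2–B3, B3–B4
Each bag holds 2 vertices, so the decomposition has width 1, which upper-bounds the treewidth. Any graph with an edge has treewidth ≥ 1, and G has the edge 2–1. Hence tw(G) = 1 exactly.

1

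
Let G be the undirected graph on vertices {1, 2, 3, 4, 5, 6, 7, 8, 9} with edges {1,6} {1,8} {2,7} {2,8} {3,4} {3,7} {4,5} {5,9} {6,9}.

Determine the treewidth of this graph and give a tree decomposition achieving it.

Treewidth 2.
One such decomposition:
Bags: B1 = {1, 2, 8}  B2 = {1, 2, 7}  B3 = {1, 3, 7}  B4 = {1, 3, 4}  B5 = {1, 4, 5}  B6 = {1, 5, 9}  B7 = {1, 6, 9}
Tree: B1–B2, B2–B3, B3–B4, B4–B5, B5–B6, B6–B7

The largest bag has 3 vertices, giving width 2; this decomposition certifies tw(G) ≤ 2. The edges 1–8–2–7–3–4–5–9–6–1 form a cycle, so G is not a tree and its treewidth is at least 2. Combining the bounds, tw(G) = 2.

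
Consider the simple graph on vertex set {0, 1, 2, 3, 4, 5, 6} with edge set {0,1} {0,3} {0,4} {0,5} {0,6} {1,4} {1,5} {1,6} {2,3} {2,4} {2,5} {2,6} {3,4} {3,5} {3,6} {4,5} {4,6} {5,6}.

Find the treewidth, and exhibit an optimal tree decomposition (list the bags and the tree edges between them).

Every bag has size at most 5, so the width is 5 − 1 = 4 and tw(G) ≤ 4. Conversely, {0, 1, 4, 5, 6} is a clique of size 5, and the vertices of any clique must share a bag in every tree decomposition; so some bag has ≥ 5 vertices and tw(G) ≥ 4. Combining the bounds, tw(G) = 4.

Treewidth 4.
Bags: B1 = {0, 3, 4, 5, 6}  B2 = {2, 3, 4, 5, 6}  B3 = {0, 1, 4, 5, 6}
Tree: B1–B2, B1–B3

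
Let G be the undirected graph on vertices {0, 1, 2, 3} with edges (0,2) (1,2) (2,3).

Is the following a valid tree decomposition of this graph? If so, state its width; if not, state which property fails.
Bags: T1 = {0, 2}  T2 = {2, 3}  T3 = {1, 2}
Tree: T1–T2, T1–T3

Checking the three conditions: (i) the bags cover all of {0, 1, 2, 3}; (ii) for each edge, some bag contains both endpoints; (iii) the bags containing any fixed vertex form a subtree. All hold, so the decomposition is valid with width 2 − 1 = 1.

Yes; width 1.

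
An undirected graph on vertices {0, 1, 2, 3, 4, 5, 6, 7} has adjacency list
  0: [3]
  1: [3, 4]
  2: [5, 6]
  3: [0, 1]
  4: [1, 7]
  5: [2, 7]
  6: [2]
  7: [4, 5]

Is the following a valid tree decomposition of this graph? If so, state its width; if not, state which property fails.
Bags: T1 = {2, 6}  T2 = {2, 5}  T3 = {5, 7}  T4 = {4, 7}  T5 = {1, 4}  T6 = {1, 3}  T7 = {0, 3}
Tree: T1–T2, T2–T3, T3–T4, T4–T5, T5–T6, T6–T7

Checking the three conditions: (i) the bags cover all of {0, 1, 2, 3, 4, 5, 6, 7}; (ii) for each edge, some bag contains both endpoints; (iii) the bags containing any fixed vertex form a subtree. All hold, so the decomposition is valid with width 2 − 1 = 1.

Yes; width 1.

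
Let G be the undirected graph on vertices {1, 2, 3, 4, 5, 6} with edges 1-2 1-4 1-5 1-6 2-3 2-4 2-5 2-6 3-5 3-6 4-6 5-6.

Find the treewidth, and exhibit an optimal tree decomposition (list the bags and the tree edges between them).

Treewidth 3.
Bags: B1 = {2, 3, 5, 6}  B2 = {1, 2, 5, 6}  B3 = {1, 2, 4, 6}
Tree: B1–B2, B2–B3

The largest bag has 4 vertices, giving width 3; this decomposition certifies tw(G) ≤ 3. For the lower bound, the 4 vertices {1, 2, 4, 6} are pairwise adjacent, and any tree decomposition puts a clique entirely inside one bag — forcing width ≥ 3. Combining the bounds, tw(G) = 3.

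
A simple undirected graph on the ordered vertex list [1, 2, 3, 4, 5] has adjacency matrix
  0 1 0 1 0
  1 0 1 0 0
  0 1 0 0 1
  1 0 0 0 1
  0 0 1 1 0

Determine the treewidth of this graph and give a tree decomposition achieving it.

Treewidth 2.
One optimal decomposition is:
Bags: B1 = {1, 2, 4}  B2 = {2, 3, 4}  B3 = {3, 4, 5}
Tree: B1–B2, B2–B3

Each bag holds 3 vertices, so the decomposition has width 2, which upper-bounds the treewidth. Since 4–1–2–3–5–4 is a cycle in G, G is not acyclic. Forests are exactly the graphs of treewidth ≤ 1, so tw(G) ≥ 2. Hence tw(G) = 2 exactly.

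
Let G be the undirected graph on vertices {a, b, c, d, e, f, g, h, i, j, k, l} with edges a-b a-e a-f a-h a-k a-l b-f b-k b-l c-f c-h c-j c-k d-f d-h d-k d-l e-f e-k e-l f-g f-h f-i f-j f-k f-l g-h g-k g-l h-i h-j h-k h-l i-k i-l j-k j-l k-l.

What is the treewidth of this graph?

4

A width-4 tree decomposition is:
Bags: B1 = {a, b, f, k, l}  B2 = {a, e, f, k, l}  B3 = {a, f, h, k, l}  B4 = {d, f, h, k, l}  B5 = {f, h, j, k, l}  B6 = {f, h, i, k, l}  B7 = {c, f, h, j, k}  B8 = {f, g, h, k, l}
Tree: B1–B2, B1–B3, B3–B4, B3–B5, B3–B6, B5–B7, B4–B8
Every bag has size at most 5, so the width is 5 − 1 = 4 and tw(G) ≤ 4. For the lower bound, the 5 vertices {c, f, h, j, k} are pairwise adjacent, and any tree decomposition puts a clique entirely inside one bag — forcing width ≥ 4. Hence tw(G) = 4 exactly.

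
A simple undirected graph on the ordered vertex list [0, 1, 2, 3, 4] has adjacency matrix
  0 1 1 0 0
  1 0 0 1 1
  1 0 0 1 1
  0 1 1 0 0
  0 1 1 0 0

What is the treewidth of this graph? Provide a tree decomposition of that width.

Every bag has size at most 3, so the width is 3 − 1 = 2 and tw(G) ≤ 2. Since 1–3–2–0–1 is a cycle in G, G is not acyclic. Forests are exactly the graphs of treewidth ≤ 1, so tw(G) ≥ 2. The upper and lower bounds meet at 2, so that is the treewidth.

Treewidth 2.
Bags: B1 = {1, 2, 3}  B2 = {0, 1, 2}  B3 = {1, 2, 4}
Tree: B1–B2, B2–B3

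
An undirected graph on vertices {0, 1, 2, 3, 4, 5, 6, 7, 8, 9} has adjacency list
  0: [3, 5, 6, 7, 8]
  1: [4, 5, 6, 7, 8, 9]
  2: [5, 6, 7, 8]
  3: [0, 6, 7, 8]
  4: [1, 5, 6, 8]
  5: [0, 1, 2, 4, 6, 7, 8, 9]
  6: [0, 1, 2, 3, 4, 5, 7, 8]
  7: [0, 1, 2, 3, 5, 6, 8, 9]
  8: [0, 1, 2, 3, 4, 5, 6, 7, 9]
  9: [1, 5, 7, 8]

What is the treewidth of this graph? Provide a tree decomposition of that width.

Treewidth 4.
Bags: B1 = {1, 5, 7, 8, 9}  B2 = {1, 5, 6, 7, 8}  B3 = {2, 5, 6, 7, 8}  B4 = {1, 4, 5, 6, 8}  B5 = {0, 5, 6, 7, 8}  B6 = {0, 3, 6, 7, 8}
Tree: B1–B2, B2–B3, B2–B4, B3–B5, B5–B6

Each bag holds 5 vertices, so the decomposition has width 4, which upper-bounds the treewidth. On the other hand G contains the 5-clique {0, 3, 6, 7, 8}. A clique must lie in a single bag of any decomposition, so no decomposition can have width below 4. The upper and lower bounds meet at 4, so that is the treewidth.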